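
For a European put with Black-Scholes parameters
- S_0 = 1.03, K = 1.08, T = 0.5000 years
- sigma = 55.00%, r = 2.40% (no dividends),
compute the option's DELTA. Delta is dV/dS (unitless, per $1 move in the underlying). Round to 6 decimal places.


d1 = 0.1034246805; d2 = -0.2854840492
phi(d1) = 0.3968143002; exp(-qT) = 1.0000000000; exp(-rT) = 0.9880717129
N(-d1) = 0.4588129625
Delta = -exp(-qT) * N(-d1) = -1.0000000000 * 0.4588129625 = -0.458813

Answer: Delta = -0.458813


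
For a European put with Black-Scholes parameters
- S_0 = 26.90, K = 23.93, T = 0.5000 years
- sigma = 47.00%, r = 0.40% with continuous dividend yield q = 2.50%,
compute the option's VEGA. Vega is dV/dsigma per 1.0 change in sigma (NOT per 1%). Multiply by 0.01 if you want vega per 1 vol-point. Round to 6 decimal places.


d1 = 0.4866049636; d2 = 0.1542647765
phi(d1) = 0.3543994088; exp(-qT) = 0.9875778005; exp(-rT) = 0.9980019987
Vega = S * exp(-qT) * phi(d1) * sqrt(T) = 26.9000 * 0.9875778005 * 0.3543994088 * 0.7071067812 = 6.657353

Answer: Vega = 6.657353


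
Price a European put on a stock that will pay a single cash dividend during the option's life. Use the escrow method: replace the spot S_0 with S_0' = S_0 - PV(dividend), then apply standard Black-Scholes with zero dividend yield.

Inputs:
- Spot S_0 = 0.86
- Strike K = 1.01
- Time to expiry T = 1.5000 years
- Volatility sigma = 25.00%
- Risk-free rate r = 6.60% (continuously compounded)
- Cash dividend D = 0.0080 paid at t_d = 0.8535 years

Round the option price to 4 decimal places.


PV(D) = D * exp(-r * t_d) = 0.0080 * 0.94522621 = 0.00756181
S_0' = S_0 - PV(D) = 0.8600 - 0.00756181 = 0.85243819
d1 = (ln(S_0'/K) + (r + sigma^2/2)*T) / (sigma*sqrt(T)) = -0.07750155
d2 = d1 - sigma*sqrt(T) = -0.38368777
exp(-rT) = 0.90574271
N(-d1) = 0.53088772; N(-d2) = 0.64939506
P = K * exp(-rT) * N(-d2) - S_0' * N(-d1) = 1.0100 * 0.90574271 * 0.64939506 - 0.85243819 * 0.53088772 = 0.1415

Answer: Price = 0.1415


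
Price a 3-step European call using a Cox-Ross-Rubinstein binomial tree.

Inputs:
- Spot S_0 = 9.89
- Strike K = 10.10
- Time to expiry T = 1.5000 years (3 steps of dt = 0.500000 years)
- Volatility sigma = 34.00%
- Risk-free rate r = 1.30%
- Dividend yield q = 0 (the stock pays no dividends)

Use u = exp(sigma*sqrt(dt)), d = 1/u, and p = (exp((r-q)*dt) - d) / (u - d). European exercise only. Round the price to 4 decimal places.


Answer: Price = V(0,0) = 1.7573

Derivation:
dt = T/N = 0.500000
u = exp(sigma*sqrt(dt)) = 1.271778; d = 1/u = 0.786300
p = (exp((r-q)*dt) - d) / (u - d) = 0.453616
Discount per step: exp(-r*dt) = 0.993521
Stock lattice S(k, i) with i counting down-moves:
  k=0: S(0,0) = 9.8900
  k=1: S(1,0) = 12.5779; S(1,1) = 7.7765
  k=2: S(2,0) = 15.9963; S(2,1) = 9.8900; S(2,2) = 6.1147
  k=3: S(3,0) = 20.3437; S(3,1) = 12.5779; S(3,2) = 7.7765; S(3,3) = 4.8080
Terminal payoffs V(N, i) = max(S_T - K, 0):
  V(3,0) = 10.243736; V(3,1) = 2.477889; V(3,2) = 0.000000; V(3,3) = 0.000000
Backward induction: V(k, i) = exp(-r*dt) * [p * V(k+1, i) + (1-p) * V(k+1, i+1)].
  V(2,0) = exp(-r*dt) * [p*10.243736 + (1-p)*2.477889] = 5.961726
  V(2,1) = exp(-r*dt) * [p*2.477889 + (1-p)*0.000000] = 1.116728
  V(2,2) = exp(-r*dt) * [p*0.000000 + (1-p)*0.000000] = 0.000000
  V(1,0) = exp(-r*dt) * [p*5.961726 + (1-p)*1.116728] = 3.293024
  V(1,1) = exp(-r*dt) * [p*1.116728 + (1-p)*0.000000] = 0.503284
  V(0,0) = exp(-r*dt) * [p*3.293024 + (1-p)*0.503284] = 1.757296


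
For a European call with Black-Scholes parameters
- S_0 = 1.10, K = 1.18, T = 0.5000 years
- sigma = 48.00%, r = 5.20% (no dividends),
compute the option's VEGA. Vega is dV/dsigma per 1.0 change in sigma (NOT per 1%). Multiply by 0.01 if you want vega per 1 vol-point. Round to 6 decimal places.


Answer: Vega = 0.310063

Derivation:
d1 = 0.0394675814; d2 = -0.2999436736
phi(d1) = 0.3986316872; exp(-qT) = 1.0000000000; exp(-rT) = 0.9743350896
Vega = S * exp(-qT) * phi(d1) * sqrt(T) = 1.1000 * 1.0000000000 * 0.3986316872 * 0.7071067812 = 0.310063


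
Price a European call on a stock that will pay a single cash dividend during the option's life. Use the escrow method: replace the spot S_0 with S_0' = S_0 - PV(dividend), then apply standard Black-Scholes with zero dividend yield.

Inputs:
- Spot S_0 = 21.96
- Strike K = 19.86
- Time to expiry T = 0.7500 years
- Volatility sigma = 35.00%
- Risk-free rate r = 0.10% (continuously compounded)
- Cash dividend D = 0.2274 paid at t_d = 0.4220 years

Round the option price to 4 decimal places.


Answer: Price = 3.5588

Derivation:
PV(D) = D * exp(-r * t_d) = 0.2274 * 0.99957809 = 0.22730406
S_0' = S_0 - PV(D) = 21.9600 - 0.22730406 = 21.73269594
d1 = (ln(S_0'/K) + (r + sigma^2/2)*T) / (sigma*sqrt(T)) = 0.45131534
d2 = d1 - sigma*sqrt(T) = 0.14820645
exp(-rT) = 0.99925028
N(d1) = 0.67411886; N(d2) = 0.55891008
C = S_0' * N(d1) - K * exp(-rT) * N(d2) = 21.73269594 * 0.67411886 - 19.8600 * 0.99925028 * 0.55891008 = 3.5588


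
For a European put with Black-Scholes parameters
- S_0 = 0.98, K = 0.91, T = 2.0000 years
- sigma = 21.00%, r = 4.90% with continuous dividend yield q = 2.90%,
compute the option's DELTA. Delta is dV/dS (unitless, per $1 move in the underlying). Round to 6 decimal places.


Answer: Delta = -0.280373

Derivation:
d1 = 0.5327139521; d2 = 0.2357291040
phi(d1) = 0.3461681599; exp(-qT) = 0.9436499474; exp(-rT) = 0.9066489038
N(-d1) = 0.2971158033
Delta = -exp(-qT) * N(-d1) = -0.9436499474 * 0.2971158033 = -0.280373


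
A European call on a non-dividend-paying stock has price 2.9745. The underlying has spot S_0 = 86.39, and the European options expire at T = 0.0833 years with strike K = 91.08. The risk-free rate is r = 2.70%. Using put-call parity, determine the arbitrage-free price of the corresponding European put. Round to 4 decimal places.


Answer: Put price = 7.4599

Derivation:
Put-call parity: C - P = S_0 * exp(-qT) - K * exp(-rT).
S_0 * exp(-qT) = 86.3900 * 1.00000000 = 86.39000000
K * exp(-rT) = 91.0800 * 0.99775343 = 90.87538216
P = C - S*exp(-qT) + K*exp(-rT)
P = 2.9745 - 86.39000000 + 90.87538216 = 7.4599


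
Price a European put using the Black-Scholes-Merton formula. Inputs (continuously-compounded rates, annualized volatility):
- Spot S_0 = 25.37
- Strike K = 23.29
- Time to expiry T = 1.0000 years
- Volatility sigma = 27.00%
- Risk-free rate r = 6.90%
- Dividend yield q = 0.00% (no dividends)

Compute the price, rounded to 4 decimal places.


d1 = (ln(S/K) + (r - q + 0.5*sigma^2) * T) / (sigma * sqrt(T)) = 0.70738255
d2 = d1 - sigma * sqrt(T) = 0.43738255
exp(-rT) = 0.93332668; exp(-qT) = 1.00000000
P = K * exp(-rT) * N(-d2) - S_0 * exp(-qT) * N(-d1)
N(-d1) = 0.23966439; N(-d2) = 0.33091697
P = 23.2900 * 0.93332668 * 0.33091697 - 25.3700 * 1.00000000 * 0.23966439 = 1.1129

Answer: Price = 1.1129


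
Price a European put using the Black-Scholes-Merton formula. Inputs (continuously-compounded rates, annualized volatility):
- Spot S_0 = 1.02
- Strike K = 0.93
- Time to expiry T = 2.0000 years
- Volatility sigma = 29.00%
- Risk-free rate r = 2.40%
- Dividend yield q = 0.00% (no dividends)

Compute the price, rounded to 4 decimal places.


Answer: Price = 0.0969

Derivation:
d1 = (ln(S/K) + (r - q + 0.5*sigma^2) * T) / (sigma * sqrt(T)) = 0.54733313
d2 = d1 - sigma * sqrt(T) = 0.13721119
exp(-rT) = 0.95313379; exp(-qT) = 1.00000000
P = K * exp(-rT) * N(-d2) - S_0 * exp(-qT) * N(-d1)
N(-d1) = 0.29207494; N(-d2) = 0.44543193
P = 0.9300 * 0.95313379 * 0.44543193 - 1.0200 * 1.00000000 * 0.29207494 = 0.0969


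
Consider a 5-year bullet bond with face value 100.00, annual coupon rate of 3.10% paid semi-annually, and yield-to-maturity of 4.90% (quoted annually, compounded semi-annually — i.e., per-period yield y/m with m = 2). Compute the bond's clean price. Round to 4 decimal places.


Coupon per period c = face * coupon_rate / m = 1.550000
Periods per year m = 2; per-period yield y/m = 0.024500
Number of cashflows N = 10
Cashflows (t years, CF_t, discount factor 1/(1+y/m)^(m*t), PV):
  t = 0.5000: CF_t = 1.550000, DF = 0.976086, PV = 1.512933
  t = 1.0000: CF_t = 1.550000, DF = 0.952744, PV = 1.476753
  t = 1.5000: CF_t = 1.550000, DF = 0.929960, PV = 1.441437
  t = 2.0000: CF_t = 1.550000, DF = 0.907721, PV = 1.406967
  t = 2.5000: CF_t = 1.550000, DF = 0.886013, PV = 1.373320
  t = 3.0000: CF_t = 1.550000, DF = 0.864825, PV = 1.340479
  t = 3.5000: CF_t = 1.550000, DF = 0.844143, PV = 1.308422
  t = 4.0000: CF_t = 1.550000, DF = 0.823957, PV = 1.277133
  t = 4.5000: CF_t = 1.550000, DF = 0.804252, PV = 1.246591
  t = 5.0000: CF_t = 101.550000, DF = 0.785019, PV = 79.718717
Price P = sum_t PV_t = 92.102752

Answer: Price = 92.1028


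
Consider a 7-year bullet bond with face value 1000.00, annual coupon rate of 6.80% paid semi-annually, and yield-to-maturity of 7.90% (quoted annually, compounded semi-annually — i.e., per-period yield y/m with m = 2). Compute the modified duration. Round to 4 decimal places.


Answer: Modified duration = 5.4224

Derivation:
Coupon per period c = face * coupon_rate / m = 34.000000
Periods per year m = 2; per-period yield y/m = 0.039500
Number of cashflows N = 14
Cashflows (t years, CF_t, discount factor 1/(1+y/m)^(m*t), PV):
  t = 0.5000: CF_t = 34.000000, DF = 0.962001, PV = 32.708033
  t = 1.0000: CF_t = 34.000000, DF = 0.925446, PV = 31.465159
  t = 1.5000: CF_t = 34.000000, DF = 0.890280, PV = 30.269513
  t = 2.0000: CF_t = 34.000000, DF = 0.856450, PV = 29.119301
  t = 2.5000: CF_t = 34.000000, DF = 0.823906, PV = 28.012795
  t = 3.0000: CF_t = 34.000000, DF = 0.792598, PV = 26.948336
  t = 3.5000: CF_t = 34.000000, DF = 0.762480, PV = 25.924325
  t = 4.0000: CF_t = 34.000000, DF = 0.733507, PV = 24.939226
  t = 4.5000: CF_t = 34.000000, DF = 0.705634, PV = 23.991559
  t = 5.0000: CF_t = 34.000000, DF = 0.678821, PV = 23.079903
  t = 5.5000: CF_t = 34.000000, DF = 0.653026, PV = 22.202889
  t = 6.0000: CF_t = 34.000000, DF = 0.628212, PV = 21.359201
  t = 6.5000: CF_t = 34.000000, DF = 0.604340, PV = 20.547571
  t = 7.0000: CF_t = 1034.000000, DF = 0.581376, PV = 601.142769
Price P = sum_t PV_t = 941.710580
First compute Macaulay numerator sum_t t * PV_t:
  t * PV_t at t = 0.5000: 16.354016
  t * PV_t at t = 1.0000: 31.465159
  t * PV_t at t = 1.5000: 45.404270
  t * PV_t at t = 2.0000: 58.238602
  t * PV_t at t = 2.5000: 70.031988
  t * PV_t at t = 3.0000: 80.845008
  t * PV_t at t = 3.5000: 90.735138
  t * PV_t at t = 4.0000: 99.756903
  t * PV_t at t = 4.5000: 107.962017
  t * PV_t at t = 5.0000: 115.399515
  t * PV_t at t = 5.5000: 122.115889
  t * PV_t at t = 6.0000: 128.155203
  t * PV_t at t = 6.5000: 133.559214
  t * PV_t at t = 7.0000: 4207.999383
Macaulay duration D = 5308.022306 / 941.710580 = 5.636575
Modified duration = D / (1 + y/m) = 5.636575 / (1 + 0.039500) = 5.422391


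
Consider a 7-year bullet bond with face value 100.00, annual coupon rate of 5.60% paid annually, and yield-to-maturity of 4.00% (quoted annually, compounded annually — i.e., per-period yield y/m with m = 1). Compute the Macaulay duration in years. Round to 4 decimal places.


Answer: Macaulay duration = 6.0320 years

Derivation:
Coupon per period c = face * coupon_rate / m = 5.600000
Periods per year m = 1; per-period yield y/m = 0.040000
Number of cashflows N = 7
Cashflows (t years, CF_t, discount factor 1/(1+y/m)^(m*t), PV):
  t = 1.0000: CF_t = 5.600000, DF = 0.961538, PV = 5.384615
  t = 2.0000: CF_t = 5.600000, DF = 0.924556, PV = 5.177515
  t = 3.0000: CF_t = 5.600000, DF = 0.888996, PV = 4.978380
  t = 4.0000: CF_t = 5.600000, DF = 0.854804, PV = 4.786903
  t = 5.0000: CF_t = 5.600000, DF = 0.821927, PV = 4.602792
  t = 6.0000: CF_t = 5.600000, DF = 0.790315, PV = 4.425761
  t = 7.0000: CF_t = 105.600000, DF = 0.759918, PV = 80.247321
Price P = sum_t PV_t = 109.603287
Macaulay numerator sum_t t * PV_t:
  t * PV_t at t = 1.0000: 5.384615
  t * PV_t at t = 2.0000: 10.355030
  t * PV_t at t = 3.0000: 14.935139
  t * PV_t at t = 4.0000: 19.147614
  t * PV_t at t = 5.0000: 23.013959
  t * PV_t at t = 6.0000: 26.554568
  t * PV_t at t = 7.0000: 561.731248
Macaulay duration D = (sum_t t * PV_t) / P = 661.122172 / 109.603287 = 6.031956


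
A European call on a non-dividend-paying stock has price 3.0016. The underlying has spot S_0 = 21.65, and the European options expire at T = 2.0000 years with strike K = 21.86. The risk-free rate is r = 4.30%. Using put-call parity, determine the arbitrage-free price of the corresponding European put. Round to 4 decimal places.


Answer: Put price = 1.4102

Derivation:
Put-call parity: C - P = S_0 * exp(-qT) - K * exp(-rT).
S_0 * exp(-qT) = 21.6500 * 1.00000000 = 21.65000000
K * exp(-rT) = 21.8600 * 0.91759423 = 20.05860989
P = C - S*exp(-qT) + K*exp(-rT)
P = 3.0016 - 21.65000000 + 20.05860989 = 1.4102


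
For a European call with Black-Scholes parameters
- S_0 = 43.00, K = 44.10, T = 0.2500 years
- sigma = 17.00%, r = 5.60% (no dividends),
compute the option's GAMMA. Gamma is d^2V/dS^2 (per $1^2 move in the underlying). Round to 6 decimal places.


Answer: Gamma = 0.108709

Derivation:
d1 = -0.0899666678; d2 = -0.1749666678
phi(d1) = 0.3973310233; exp(-qT) = 1.0000000000; exp(-rT) = 0.9860975443
Gamma = exp(-qT) * phi(d1) / (S * sigma * sqrt(T)) = 1.0000000000 * 0.3973310233 / (43.0000 * 0.1700 * 0.5000000000) = 0.108709


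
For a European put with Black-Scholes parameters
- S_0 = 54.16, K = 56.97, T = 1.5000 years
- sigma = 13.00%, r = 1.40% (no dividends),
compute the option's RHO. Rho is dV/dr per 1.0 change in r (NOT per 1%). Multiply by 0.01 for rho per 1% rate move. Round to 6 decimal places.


d1 = -0.1061896820; d2 = -0.2654065152
phi(d1) = 0.3966993232; exp(-qT) = 1.0000000000; exp(-rT) = 0.9792189646
N(-d2) = 0.6046518412
Rho = -K*T*exp(-rT)*N(-d2) = -56.9700 * 1.5000 * 0.9792189646 * 0.6046518412 = -50.596756

Answer: Rho = -50.596756


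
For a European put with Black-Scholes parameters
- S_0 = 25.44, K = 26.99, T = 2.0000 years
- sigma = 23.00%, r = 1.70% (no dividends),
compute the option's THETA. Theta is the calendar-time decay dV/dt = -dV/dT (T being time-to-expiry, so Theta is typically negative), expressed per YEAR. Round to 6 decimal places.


Answer: Theta = -0.558504

Derivation:
d1 = 0.0853333741; d2 = -0.2399357453
phi(d1) = 0.3974924155; exp(-qT) = 1.0000000000; exp(-rT) = 0.9665715046
Theta = -S*exp(-qT)*phi(d1)*sigma/(2*sqrt(T)) + r*K*exp(-rT)*N(-d2) - q*S*exp(-qT)*N(-d1)
N(-d1) = 0.4659981798; N(-d2) = 0.5948099653; sqrt(T) = 1.4142135624
Term 1 = -25.4400 * 1.0000000000 * 0.3974924155 * 0.2300 / (2 * 1.4142135624) = -0.8222971705
Term 2 = 0.0170 * 26.9900 * 0.9665715046 * 0.5948099653 = 0.2637934632
Term 3 = 0 (no dividend yield, q = 0)
Theta = -0.8222971705 + (0.2637934632) + (0.0000000000) = -0.558504


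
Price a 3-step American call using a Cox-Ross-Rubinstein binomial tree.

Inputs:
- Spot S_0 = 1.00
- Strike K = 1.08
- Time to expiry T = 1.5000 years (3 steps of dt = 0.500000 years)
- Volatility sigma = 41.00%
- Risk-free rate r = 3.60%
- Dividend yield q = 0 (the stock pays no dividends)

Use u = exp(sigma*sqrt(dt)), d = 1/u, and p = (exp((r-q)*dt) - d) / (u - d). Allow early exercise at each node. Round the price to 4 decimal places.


dt = T/N = 0.500000
u = exp(sigma*sqrt(dt)) = 1.336312; d = 1/u = 0.748328
p = (exp((r-q)*dt) - d) / (u - d) = 0.458915
Discount per step: exp(-r*dt) = 0.982161
Stock lattice S(k, i) with i counting down-moves:
  k=0: S(0,0) = 1.0000
  k=1: S(1,0) = 1.3363; S(1,1) = 0.7483
  k=2: S(2,0) = 1.7857; S(2,1) = 1.0000; S(2,2) = 0.5600
  k=3: S(3,0) = 2.3863; S(3,1) = 1.3363; S(3,2) = 0.7483; S(3,3) = 0.4191
Terminal payoffs V(N, i) = max(S_T - K, 0):
  V(3,0) = 1.306294; V(3,1) = 0.256312; V(3,2) = 0.000000; V(3,3) = 0.000000
Backward induction: V(k, i) = exp(-r*dt) * [p * V(k+1, i) + (1-p) * V(k+1, i+1)]; then take max(V_cont, immediate exercise) for American.
  V(2,0) = exp(-r*dt) * [p*1.306294 + (1-p)*0.256312] = 0.724997; exercise = 0.705730; V(2,0) = max -> 0.724997
  V(2,1) = exp(-r*dt) * [p*0.256312 + (1-p)*0.000000] = 0.115527; exercise = 0.000000; V(2,1) = max -> 0.115527
  V(2,2) = exp(-r*dt) * [p*0.000000 + (1-p)*0.000000] = 0.000000; exercise = 0.000000; V(2,2) = max -> 0.000000
  V(1,0) = exp(-r*dt) * [p*0.724997 + (1-p)*0.115527] = 0.388172; exercise = 0.256312; V(1,0) = max -> 0.388172
  V(1,1) = exp(-r*dt) * [p*0.115527 + (1-p)*0.000000] = 0.052071; exercise = 0.000000; V(1,1) = max -> 0.052071
  V(0,0) = exp(-r*dt) * [p*0.388172 + (1-p)*0.052071] = 0.202633; exercise = 0.000000; V(0,0) = max -> 0.202633

Answer: Price = V(0,0) = 0.2026


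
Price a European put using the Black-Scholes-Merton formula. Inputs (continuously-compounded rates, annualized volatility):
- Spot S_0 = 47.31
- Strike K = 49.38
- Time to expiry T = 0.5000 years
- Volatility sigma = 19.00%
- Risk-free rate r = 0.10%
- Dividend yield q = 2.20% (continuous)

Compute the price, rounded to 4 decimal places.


d1 = (ln(S/K) + (r - q + 0.5*sigma^2) * T) / (sigma * sqrt(T)) = -0.32972608
d2 = d1 - sigma * sqrt(T) = -0.46407637
exp(-rT) = 0.99950012; exp(-qT) = 0.98906028
P = K * exp(-rT) * N(-d2) - S_0 * exp(-qT) * N(-d1)
N(-d1) = 0.62919653; N(-d2) = 0.67870348
P = 49.3800 * 0.99950012 * 0.67870348 - 47.3100 * 0.98906028 * 0.62919653 = 4.0560

Answer: Price = 4.0560


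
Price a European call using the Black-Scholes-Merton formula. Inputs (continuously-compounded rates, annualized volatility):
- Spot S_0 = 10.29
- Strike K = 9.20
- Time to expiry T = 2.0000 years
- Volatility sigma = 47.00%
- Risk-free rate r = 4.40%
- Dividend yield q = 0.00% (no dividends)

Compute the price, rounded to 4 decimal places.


Answer: Price = 3.4739

Derivation:
d1 = (ln(S/K) + (r - q + 0.5*sigma^2) * T) / (sigma * sqrt(T)) = 0.63319015
d2 = d1 - sigma * sqrt(T) = -0.03149022
exp(-rT) = 0.91576088; exp(-qT) = 1.00000000
C = S_0 * exp(-qT) * N(d1) - K * exp(-rT) * N(d2)
N(d1) = 0.73669526; N(d2) = 0.48743929
C = 10.2900 * 1.00000000 * 0.73669526 - 9.2000 * 0.91576088 * 0.48743929 = 3.4739


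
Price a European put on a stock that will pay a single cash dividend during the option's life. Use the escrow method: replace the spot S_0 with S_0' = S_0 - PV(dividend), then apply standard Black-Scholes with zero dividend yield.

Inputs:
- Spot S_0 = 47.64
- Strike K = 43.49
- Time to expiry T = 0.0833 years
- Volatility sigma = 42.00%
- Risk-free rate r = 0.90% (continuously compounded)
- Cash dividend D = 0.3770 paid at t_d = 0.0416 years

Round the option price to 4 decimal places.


PV(D) = D * exp(-r * t_d) = 0.3770 * 0.99962567 = 0.37685888
S_0' = S_0 - PV(D) = 47.6400 - 0.37685888 = 47.26314112
d1 = (ln(S_0'/K) + (r + sigma^2/2)*T) / (sigma*sqrt(T)) = 0.75315122
d2 = d1 - sigma*sqrt(T) = 0.63193191
exp(-rT) = 0.99925058
N(-d1) = 0.22567952; N(-d2) = 0.26371568
P = K * exp(-rT) * N(-d2) - S_0' * N(-d1) = 43.4900 * 0.99925058 * 0.26371568 - 47.26314112 * 0.22567952 = 0.7941

Answer: Price = 0.7941


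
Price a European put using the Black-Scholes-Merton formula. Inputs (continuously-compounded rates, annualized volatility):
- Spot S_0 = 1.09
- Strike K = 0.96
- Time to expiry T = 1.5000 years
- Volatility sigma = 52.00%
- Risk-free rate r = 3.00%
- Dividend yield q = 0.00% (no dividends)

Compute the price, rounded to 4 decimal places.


d1 = (ln(S/K) + (r - q + 0.5*sigma^2) * T) / (sigma * sqrt(T)) = 0.58850513
d2 = d1 - sigma * sqrt(T) = -0.04836221
exp(-rT) = 0.95599748; exp(-qT) = 1.00000000
P = K * exp(-rT) * N(-d2) - S_0 * exp(-qT) * N(-d1)
N(-d1) = 0.27809665; N(-d2) = 0.51928621
P = 0.9600 * 0.95599748 * 0.51928621 - 1.0900 * 1.00000000 * 0.27809665 = 0.1735

Answer: Price = 0.1735


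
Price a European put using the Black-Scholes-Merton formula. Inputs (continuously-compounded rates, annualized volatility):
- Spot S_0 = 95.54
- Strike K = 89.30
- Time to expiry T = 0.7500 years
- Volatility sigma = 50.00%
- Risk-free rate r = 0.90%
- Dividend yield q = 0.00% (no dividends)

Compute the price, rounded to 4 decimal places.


Answer: Price = 12.5977

Derivation:
d1 = (ln(S/K) + (r - q + 0.5*sigma^2) * T) / (sigma * sqrt(T)) = 0.38807989
d2 = d1 - sigma * sqrt(T) = -0.04493282
exp(-rT) = 0.99327273; exp(-qT) = 1.00000000
P = K * exp(-rT) * N(-d2) - S_0 * exp(-qT) * N(-d1)
N(-d1) = 0.34897846; N(-d2) = 0.51791957
P = 89.3000 * 0.99327273 * 0.51791957 - 95.5400 * 1.00000000 * 0.34897846 = 12.5977


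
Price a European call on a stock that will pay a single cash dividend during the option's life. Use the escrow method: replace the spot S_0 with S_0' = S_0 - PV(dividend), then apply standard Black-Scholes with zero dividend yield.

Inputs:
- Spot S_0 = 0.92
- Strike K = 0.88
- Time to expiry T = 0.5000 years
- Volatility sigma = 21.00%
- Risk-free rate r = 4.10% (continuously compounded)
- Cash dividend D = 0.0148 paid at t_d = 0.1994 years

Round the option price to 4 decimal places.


PV(D) = D * exp(-r * t_d) = 0.0148 * 0.99185793 = 0.01467950
S_0' = S_0 - PV(D) = 0.9200 - 0.01467950 = 0.90532050
d1 = (ln(S_0'/K) + (r + sigma^2/2)*T) / (sigma*sqrt(T)) = 0.40333452
d2 = d1 - sigma*sqrt(T) = 0.25484209
exp(-rT) = 0.97970870
N(d1) = 0.65664892; N(d2) = 0.60057747
C = S_0' * N(d1) - K * exp(-rT) * N(d2) = 0.90532050 * 0.65664892 - 0.8800 * 0.97970870 * 0.60057747 = 0.0767

Answer: Price = 0.0767


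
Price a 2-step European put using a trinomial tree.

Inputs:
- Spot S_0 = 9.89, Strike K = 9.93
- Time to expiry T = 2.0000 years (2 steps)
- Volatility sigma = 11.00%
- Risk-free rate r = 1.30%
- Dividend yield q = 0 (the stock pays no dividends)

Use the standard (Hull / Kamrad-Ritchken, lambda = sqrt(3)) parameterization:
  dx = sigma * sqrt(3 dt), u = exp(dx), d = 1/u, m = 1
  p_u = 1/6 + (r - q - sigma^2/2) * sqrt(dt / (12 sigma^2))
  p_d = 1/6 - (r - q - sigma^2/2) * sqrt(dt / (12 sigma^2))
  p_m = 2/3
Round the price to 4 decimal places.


Answer: Price = V(0,0) = 0.4261

Derivation:
dt = T/N = 1.000000; dx = sigma*sqrt(3*dt) = 0.190526
u = exp(dx) = 1.209885; d = 1/u = 0.826525
p_u = 0.184906, p_m = 0.666667, p_d = 0.148428
Discount per step: exp(-r*dt) = 0.987084
Stock lattice S(k, j) with j the centered position index:
  k=0: S(0,+0) = 9.8900
  k=1: S(1,-1) = 8.1743; S(1,+0) = 9.8900; S(1,+1) = 11.9658
  k=2: S(2,-2) = 6.7563; S(2,-1) = 8.1743; S(2,+0) = 9.8900; S(2,+1) = 11.9658; S(2,+2) = 14.4772
Terminal payoffs V(N, j) = max(K - S_T, 0):
  V(2,-2) = 3.173716; V(2,-1) = 1.755672; V(2,+0) = 0.040000; V(2,+1) = 0.000000; V(2,+2) = 0.000000
Backward induction: V(k, j) = exp(-r*dt) * [p_u * V(k+1, j+1) + p_m * V(k+1, j) + p_d * V(k+1, j-1)]
  V(1,-1) = exp(-r*dt) * [p_u*0.040000 + p_m*1.755672 + p_d*3.173716] = 1.627614
  V(1,+0) = exp(-r*dt) * [p_u*0.000000 + p_m*0.040000 + p_d*1.755672] = 0.283547
  V(1,+1) = exp(-r*dt) * [p_u*0.000000 + p_m*0.000000 + p_d*0.040000] = 0.005860
  V(0,+0) = exp(-r*dt) * [p_u*0.005860 + p_m*0.283547 + p_d*1.627614] = 0.426122


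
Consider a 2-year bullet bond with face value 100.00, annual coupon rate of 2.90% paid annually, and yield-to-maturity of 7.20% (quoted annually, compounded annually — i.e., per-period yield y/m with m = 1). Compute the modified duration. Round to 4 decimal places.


Coupon per period c = face * coupon_rate / m = 2.900000
Periods per year m = 1; per-period yield y/m = 0.072000
Number of cashflows N = 2
Cashflows (t years, CF_t, discount factor 1/(1+y/m)^(m*t), PV):
  t = 1.0000: CF_t = 2.900000, DF = 0.932836, PV = 2.705224
  t = 2.0000: CF_t = 102.900000, DF = 0.870183, PV = 89.541797
Price P = sum_t PV_t = 92.247020
First compute Macaulay numerator sum_t t * PV_t:
  t * PV_t at t = 1.0000: 2.705224
  t * PV_t at t = 2.0000: 179.083593
Macaulay duration D = 181.788817 / 92.247020 = 1.970674
Modified duration = D / (1 + y/m) = 1.970674 / (1 + 0.072000) = 1.838315

Answer: Modified duration = 1.8383


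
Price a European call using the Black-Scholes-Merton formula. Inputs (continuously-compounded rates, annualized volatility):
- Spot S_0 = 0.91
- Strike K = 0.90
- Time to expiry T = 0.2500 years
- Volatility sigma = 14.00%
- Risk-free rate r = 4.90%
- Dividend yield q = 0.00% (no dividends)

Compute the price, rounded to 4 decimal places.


Answer: Price = 0.0370

Derivation:
d1 = (ln(S/K) + (r - q + 0.5*sigma^2) * T) / (sigma * sqrt(T)) = 0.36785480
d2 = d1 - sigma * sqrt(T) = 0.29785480
exp(-rT) = 0.98782473; exp(-qT) = 1.00000000
C = S_0 * exp(-qT) * N(d1) - K * exp(-rT) * N(d2)
N(d1) = 0.64350925; N(d2) = 0.61709301
C = 0.9100 * 1.00000000 * 0.64350925 - 0.9000 * 0.98782473 * 0.61709301 = 0.0370


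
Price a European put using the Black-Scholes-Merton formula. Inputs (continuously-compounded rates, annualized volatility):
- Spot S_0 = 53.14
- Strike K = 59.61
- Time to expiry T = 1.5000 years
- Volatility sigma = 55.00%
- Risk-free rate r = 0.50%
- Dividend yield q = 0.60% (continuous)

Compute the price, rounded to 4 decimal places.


d1 = (ln(S/K) + (r - q + 0.5*sigma^2) * T) / (sigma * sqrt(T)) = 0.16401426
d2 = d1 - sigma * sqrt(T) = -0.50959542
exp(-rT) = 0.99252805; exp(-qT) = 0.99104038
P = K * exp(-rT) * N(-d2) - S_0 * exp(-qT) * N(-d1)
N(-d1) = 0.43485996; N(-d2) = 0.69483253
P = 59.6100 * 0.99252805 * 0.69483253 - 53.1400 * 0.99104038 * 0.43485996 = 18.2081

Answer: Price = 18.2081


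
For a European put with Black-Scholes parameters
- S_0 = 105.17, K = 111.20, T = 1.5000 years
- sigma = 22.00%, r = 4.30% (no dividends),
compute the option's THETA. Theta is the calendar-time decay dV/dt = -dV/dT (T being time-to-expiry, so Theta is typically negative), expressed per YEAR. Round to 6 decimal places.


Answer: Theta = -1.292010

Derivation:
d1 = 0.1671877205; d2 = -0.1022561512
phi(d1) = 0.3934054970; exp(-qT) = 1.0000000000; exp(-rT) = 0.9375361143
Theta = -S*exp(-qT)*phi(d1)*sigma/(2*sqrt(T)) + r*K*exp(-rT)*N(-d2) - q*S*exp(-qT)*N(-d1)
N(-d1) = 0.4336111730; N(-d2) = 0.5407233205; sqrt(T) = 1.2247448714
Term 1 = -105.1700 * 1.0000000000 * 0.3934054970 * 0.2200 / (2 * 1.2247448714) = -3.7160312155
Term 2 = 0.0430 * 111.2000 * 0.9375361143 * 0.5407233205 = 2.4240208393
Term 3 = 0 (no dividend yield, q = 0)
Theta = -3.7160312155 + (2.4240208393) + (0.0000000000) = -1.292010


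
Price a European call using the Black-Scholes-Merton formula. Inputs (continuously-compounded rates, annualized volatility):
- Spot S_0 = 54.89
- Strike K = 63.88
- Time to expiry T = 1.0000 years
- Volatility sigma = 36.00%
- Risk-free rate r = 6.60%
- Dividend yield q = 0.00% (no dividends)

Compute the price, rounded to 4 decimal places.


d1 = (ln(S/K) + (r - q + 0.5*sigma^2) * T) / (sigma * sqrt(T)) = -0.05798650
d2 = d1 - sigma * sqrt(T) = -0.41798650
exp(-rT) = 0.93613086; exp(-qT) = 1.00000000
C = S_0 * exp(-qT) * N(d1) - K * exp(-rT) * N(d2)
N(d1) = 0.47687969; N(d2) = 0.33797849
C = 54.8900 * 1.00000000 * 0.47687969 - 63.8800 * 0.93613086 * 0.33797849 = 5.9648

Answer: Price = 5.9648


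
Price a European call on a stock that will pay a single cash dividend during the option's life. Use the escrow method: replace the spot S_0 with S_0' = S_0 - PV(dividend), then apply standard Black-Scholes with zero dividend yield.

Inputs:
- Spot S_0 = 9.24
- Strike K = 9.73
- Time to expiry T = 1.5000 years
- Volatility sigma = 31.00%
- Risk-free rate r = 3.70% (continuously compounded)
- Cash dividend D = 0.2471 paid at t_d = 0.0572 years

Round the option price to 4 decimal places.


PV(D) = D * exp(-r * t_d) = 0.2471 * 0.99788584 = 0.24657759
S_0' = S_0 - PV(D) = 9.2400 - 0.24657759 = 8.99342241
d1 = (ln(S_0'/K) + (r + sigma^2/2)*T) / (sigma*sqrt(T)) = 0.12867610
d2 = d1 - sigma*sqrt(T) = -0.25099481
exp(-rT) = 0.94601202
N(d1) = 0.55119302; N(d2) = 0.40090906
C = S_0' * N(d1) - K * exp(-rT) * N(d2) = 8.99342241 * 0.55119302 - 9.7300 * 0.94601202 * 0.40090906 = 1.2669

Answer: Price = 1.2669


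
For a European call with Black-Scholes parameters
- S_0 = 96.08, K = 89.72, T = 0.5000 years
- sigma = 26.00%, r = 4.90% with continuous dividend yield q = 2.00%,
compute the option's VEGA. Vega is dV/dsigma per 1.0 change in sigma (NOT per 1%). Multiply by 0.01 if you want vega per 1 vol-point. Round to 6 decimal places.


d1 = 0.5433162005; d2 = 0.3594684374
phi(d1) = 0.3441991791; exp(-qT) = 0.9900498337; exp(-rT) = 0.9757976889
Vega = S * exp(-qT) * phi(d1) * sqrt(T) = 96.0800 * 0.9900498337 * 0.3441991791 * 0.7071067812 = 23.151806

Answer: Vega = 23.151806


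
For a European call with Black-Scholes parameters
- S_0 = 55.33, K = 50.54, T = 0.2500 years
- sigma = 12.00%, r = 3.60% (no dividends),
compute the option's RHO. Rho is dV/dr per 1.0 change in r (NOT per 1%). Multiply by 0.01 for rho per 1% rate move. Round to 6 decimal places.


Answer: Rho = 11.875187

Derivation:
d1 = 1.6891692492; d2 = 1.6291692492
phi(d1) = 0.0957911566; exp(-qT) = 1.0000000000; exp(-rT) = 0.9910403788
N(d2) = 0.9483614026
Rho = K*T*exp(-rT)*N(d2) = 50.5400 * 0.2500 * 0.9910403788 * 0.9483614026 = 11.875187


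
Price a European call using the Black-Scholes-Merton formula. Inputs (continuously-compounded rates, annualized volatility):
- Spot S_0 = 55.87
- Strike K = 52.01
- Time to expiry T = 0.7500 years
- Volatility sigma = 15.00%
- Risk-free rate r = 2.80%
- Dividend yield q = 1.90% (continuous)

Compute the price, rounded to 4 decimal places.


d1 = (ln(S/K) + (r - q + 0.5*sigma^2) * T) / (sigma * sqrt(T)) = 0.66802548
d2 = d1 - sigma * sqrt(T) = 0.53812167
exp(-rT) = 0.97921896; exp(-qT) = 0.98585105
C = S_0 * exp(-qT) * N(d1) - K * exp(-rT) * N(d2)
N(d1) = 0.74794134; N(d2) = 0.70475347
C = 55.8700 * 0.98585105 * 0.74794134 - 52.0100 * 0.97921896 * 0.70475347 = 5.3037

Answer: Price = 5.3037


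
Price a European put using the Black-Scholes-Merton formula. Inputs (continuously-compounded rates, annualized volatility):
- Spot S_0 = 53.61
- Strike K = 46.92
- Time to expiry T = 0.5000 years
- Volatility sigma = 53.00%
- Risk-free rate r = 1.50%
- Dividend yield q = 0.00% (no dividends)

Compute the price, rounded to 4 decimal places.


d1 = (ln(S/K) + (r - q + 0.5*sigma^2) * T) / (sigma * sqrt(T)) = 0.56306138
d2 = d1 - sigma * sqrt(T) = 0.18829478
exp(-rT) = 0.99252805; exp(-qT) = 1.00000000
P = K * exp(-rT) * N(-d2) - S_0 * exp(-qT) * N(-d1)
N(-d1) = 0.28669655; N(-d2) = 0.42532279
P = 46.9200 * 0.99252805 * 0.42532279 - 53.6100 * 1.00000000 * 0.28669655 = 4.4372

Answer: Price = 4.4372


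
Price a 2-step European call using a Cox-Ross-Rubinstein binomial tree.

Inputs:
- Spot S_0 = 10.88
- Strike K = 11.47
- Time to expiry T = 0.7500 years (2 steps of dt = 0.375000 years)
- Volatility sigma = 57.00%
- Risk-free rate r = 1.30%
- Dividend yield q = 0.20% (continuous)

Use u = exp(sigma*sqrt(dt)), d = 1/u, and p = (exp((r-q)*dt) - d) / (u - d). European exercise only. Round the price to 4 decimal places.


dt = T/N = 0.375000
u = exp(sigma*sqrt(dt)) = 1.417723; d = 1/u = 0.705356
p = (exp((r-q)*dt) - d) / (u - d) = 0.419415
Discount per step: exp(-r*dt) = 0.995137
Stock lattice S(k, i) with i counting down-moves:
  k=0: S(0,0) = 10.8800
  k=1: S(1,0) = 15.4248; S(1,1) = 7.6743
  k=2: S(2,0) = 21.8681; S(2,1) = 10.8800; S(2,2) = 5.4131
Terminal payoffs V(N, i) = max(S_T - K, 0):
  V(2,0) = 10.398141; V(2,1) = 0.000000; V(2,2) = 0.000000
Backward induction: V(k, i) = exp(-r*dt) * [p * V(k+1, i) + (1-p) * V(k+1, i+1)].
  V(1,0) = exp(-r*dt) * [p*10.398141 + (1-p)*0.000000] = 4.339925
  V(1,1) = exp(-r*dt) * [p*0.000000 + (1-p)*0.000000] = 0.000000
  V(0,0) = exp(-r*dt) * [p*4.339925 + (1-p)*0.000000] = 1.811377

Answer: Price = V(0,0) = 1.8114


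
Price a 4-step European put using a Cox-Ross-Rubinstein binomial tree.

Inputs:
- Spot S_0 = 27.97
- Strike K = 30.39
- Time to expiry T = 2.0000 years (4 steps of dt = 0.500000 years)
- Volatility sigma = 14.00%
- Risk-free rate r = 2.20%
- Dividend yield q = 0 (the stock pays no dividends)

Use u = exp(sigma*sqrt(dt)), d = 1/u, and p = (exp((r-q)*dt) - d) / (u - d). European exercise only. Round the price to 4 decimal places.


Answer: Price = V(0,0) = 2.9576

Derivation:
dt = T/N = 0.500000
u = exp(sigma*sqrt(dt)) = 1.104061; d = 1/u = 0.905747
p = (exp((r-q)*dt) - d) / (u - d) = 0.531045
Discount per step: exp(-r*dt) = 0.989060
Stock lattice S(k, i) with i counting down-moves:
  k=0: S(0,0) = 27.9700
  k=1: S(1,0) = 30.8806; S(1,1) = 25.3338
  k=2: S(2,0) = 34.0940; S(2,1) = 27.9700; S(2,2) = 22.9460
  k=3: S(3,0) = 37.6419; S(3,1) = 30.8806; S(3,2) = 25.3338; S(3,3) = 20.7833
  k=4: S(4,0) = 41.5589; S(4,1) = 34.0940; S(4,2) = 27.9700; S(4,3) = 22.9460; S(4,4) = 18.8244
Terminal payoffs V(N, i) = max(K - S_T, 0):
  V(4,0) = 0.000000; V(4,1) = 0.000000; V(4,2) = 2.420000; V(4,3) = 7.444023; V(4,4) = 11.565622
Backward induction: V(k, i) = exp(-r*dt) * [p * V(k+1, i) + (1-p) * V(k+1, i+1)].
  V(3,0) = exp(-r*dt) * [p*0.000000 + (1-p)*0.000000] = 0.000000
  V(3,1) = exp(-r*dt) * [p*0.000000 + (1-p)*2.420000] = 1.122455
  V(3,2) = exp(-r*dt) * [p*2.420000 + (1-p)*7.444023] = 4.723790
  V(3,3) = exp(-r*dt) * [p*7.444023 + (1-p)*11.565622] = 9.274286
  V(2,0) = exp(-r*dt) * [p*0.000000 + (1-p)*1.122455] = 0.520622
  V(2,1) = exp(-r*dt) * [p*1.122455 + (1-p)*4.723790] = 2.780563
  V(2,2) = exp(-r*dt) * [p*4.723790 + (1-p)*9.274286] = 6.782744
  V(1,0) = exp(-r*dt) * [p*0.520622 + (1-p)*2.780563] = 1.563142
  V(1,1) = exp(-r*dt) * [p*2.780563 + (1-p)*6.782744] = 4.606453
  V(0,0) = exp(-r*dt) * [p*1.563142 + (1-p)*4.606453] = 2.957604


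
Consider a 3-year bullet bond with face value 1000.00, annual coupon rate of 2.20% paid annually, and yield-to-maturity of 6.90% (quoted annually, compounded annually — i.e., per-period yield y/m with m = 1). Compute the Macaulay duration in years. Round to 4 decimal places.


Answer: Macaulay duration = 2.9311 years

Derivation:
Coupon per period c = face * coupon_rate / m = 22.000000
Periods per year m = 1; per-period yield y/m = 0.069000
Number of cashflows N = 3
Cashflows (t years, CF_t, discount factor 1/(1+y/m)^(m*t), PV):
  t = 1.0000: CF_t = 22.000000, DF = 0.935454, PV = 20.579981
  t = 2.0000: CF_t = 22.000000, DF = 0.875074, PV = 19.251620
  t = 3.0000: CF_t = 1022.000000, DF = 0.818591, PV = 836.599846
Price P = sum_t PV_t = 876.431447
Macaulay numerator sum_t t * PV_t:
  t * PV_t at t = 1.0000: 20.579981
  t * PV_t at t = 2.0000: 38.503239
  t * PV_t at t = 3.0000: 2509.799537
Macaulay duration D = (sum_t t * PV_t) / P = 2568.882758 / 876.431447 = 2.931071


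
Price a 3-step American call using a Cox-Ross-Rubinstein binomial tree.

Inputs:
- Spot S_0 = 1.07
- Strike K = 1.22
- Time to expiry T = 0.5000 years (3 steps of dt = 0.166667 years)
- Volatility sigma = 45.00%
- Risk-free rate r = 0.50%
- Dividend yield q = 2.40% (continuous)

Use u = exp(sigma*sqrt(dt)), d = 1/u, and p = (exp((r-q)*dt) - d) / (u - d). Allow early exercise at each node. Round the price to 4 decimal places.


Answer: Price = V(0,0) = 0.0789

Derivation:
dt = T/N = 0.166667
u = exp(sigma*sqrt(dt)) = 1.201669; d = 1/u = 0.832176
p = (exp((r-q)*dt) - d) / (u - d) = 0.445644
Discount per step: exp(-r*dt) = 0.999167
Stock lattice S(k, i) with i counting down-moves:
  k=0: S(0,0) = 1.0700
  k=1: S(1,0) = 1.2858; S(1,1) = 0.8904
  k=2: S(2,0) = 1.5451; S(2,1) = 1.0700; S(2,2) = 0.7410
  k=3: S(3,0) = 1.8567; S(3,1) = 1.2858; S(3,2) = 0.8904; S(3,3) = 0.6166
Terminal payoffs V(N, i) = max(S_T - K, 0):
  V(3,0) = 0.636687; V(3,1) = 0.065786; V(3,2) = 0.000000; V(3,3) = 0.000000
Backward induction: V(k, i) = exp(-r*dt) * [p * V(k+1, i) + (1-p) * V(k+1, i+1)]; then take max(V_cont, immediate exercise) for American.
  V(2,0) = exp(-r*dt) * [p*0.636687 + (1-p)*0.065786] = 0.319938; exercise = 0.325090; V(2,0) = max -> 0.325090
  V(2,1) = exp(-r*dt) * [p*0.065786 + (1-p)*0.000000] = 0.029293; exercise = 0.000000; V(2,1) = max -> 0.029293
  V(2,2) = exp(-r*dt) * [p*0.000000 + (1-p)*0.000000] = 0.000000; exercise = 0.000000; V(2,2) = max -> 0.000000
  V(1,0) = exp(-r*dt) * [p*0.325090 + (1-p)*0.029293] = 0.160979; exercise = 0.065786; V(1,0) = max -> 0.160979
  V(1,1) = exp(-r*dt) * [p*0.029293 + (1-p)*0.000000] = 0.013043; exercise = 0.000000; V(1,1) = max -> 0.013043
  V(0,0) = exp(-r*dt) * [p*0.160979 + (1-p)*0.013043] = 0.078904; exercise = 0.000000; V(0,0) = max -> 0.078904


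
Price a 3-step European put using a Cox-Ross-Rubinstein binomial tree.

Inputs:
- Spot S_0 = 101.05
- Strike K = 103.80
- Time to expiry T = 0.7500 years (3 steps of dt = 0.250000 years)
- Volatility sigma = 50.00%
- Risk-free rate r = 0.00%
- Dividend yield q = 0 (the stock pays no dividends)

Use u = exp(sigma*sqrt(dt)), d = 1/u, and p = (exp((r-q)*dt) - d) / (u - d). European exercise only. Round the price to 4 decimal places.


dt = T/N = 0.250000
u = exp(sigma*sqrt(dt)) = 1.284025; d = 1/u = 0.778801
p = (exp((r-q)*dt) - d) / (u - d) = 0.437823
Discount per step: exp(-r*dt) = 1.000000
Stock lattice S(k, i) with i counting down-moves:
  k=0: S(0,0) = 101.0500
  k=1: S(1,0) = 129.7508; S(1,1) = 78.6978
  k=2: S(2,0) = 166.6033; S(2,1) = 101.0500; S(2,2) = 61.2899
  k=3: S(3,0) = 213.9229; S(3,1) = 129.7508; S(3,2) = 78.6978; S(3,3) = 47.7326
Terminal payoffs V(N, i) = max(K - S_T, 0):
  V(3,0) = 0.000000; V(3,1) = 0.000000; V(3,2) = 25.102181; V(3,3) = 56.067360
Backward induction: V(k, i) = exp(-r*dt) * [p * V(k+1, i) + (1-p) * V(k+1, i+1)].
  V(2,0) = exp(-r*dt) * [p*0.000000 + (1-p)*0.000000] = 0.000000
  V(2,1) = exp(-r*dt) * [p*0.000000 + (1-p)*25.102181] = 14.111856
  V(2,2) = exp(-r*dt) * [p*25.102181 + (1-p)*56.067360] = 42.510077
  V(1,0) = exp(-r*dt) * [p*0.000000 + (1-p)*14.111856] = 7.933354
  V(1,1) = exp(-r*dt) * [p*14.111856 + (1-p)*42.510077] = 30.076669
  V(0,0) = exp(-r*dt) * [p*7.933354 + (1-p)*30.076669] = 20.381805

Answer: Price = V(0,0) = 20.3818


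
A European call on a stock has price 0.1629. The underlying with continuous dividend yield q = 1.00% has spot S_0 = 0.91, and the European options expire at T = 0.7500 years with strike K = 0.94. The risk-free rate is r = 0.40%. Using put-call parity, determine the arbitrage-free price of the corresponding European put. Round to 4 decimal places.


Put-call parity: C - P = S_0 * exp(-qT) - K * exp(-rT).
S_0 * exp(-qT) = 0.9100 * 0.99252805 = 0.90320053
K * exp(-rT) = 0.9400 * 0.99700450 = 0.93718423
P = C - S*exp(-qT) + K*exp(-rT)
P = 0.1629 - 0.90320053 + 0.93718423 = 0.1969

Answer: Put price = 0.1969


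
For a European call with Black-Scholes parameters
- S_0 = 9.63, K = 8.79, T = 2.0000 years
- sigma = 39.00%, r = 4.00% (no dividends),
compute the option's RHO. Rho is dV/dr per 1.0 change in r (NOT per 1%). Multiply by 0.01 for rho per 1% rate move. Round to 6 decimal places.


Answer: Rho = 8.339153

Derivation:
d1 = 0.5862976132; d2 = 0.0347543239
phi(d1) = 0.3359439398; exp(-qT) = 1.0000000000; exp(-rT) = 0.9231163464
N(d2) = 0.5138621786
Rho = K*T*exp(-rT)*N(d2) = 8.7900 * 2.0000 * 0.9231163464 * 0.5138621786 = 8.339153


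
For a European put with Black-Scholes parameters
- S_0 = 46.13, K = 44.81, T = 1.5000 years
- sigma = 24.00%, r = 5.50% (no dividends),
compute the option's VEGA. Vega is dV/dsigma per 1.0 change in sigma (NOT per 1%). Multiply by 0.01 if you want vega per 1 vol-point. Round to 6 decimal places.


d1 = 0.5264095282; d2 = 0.2324707590
phi(d1) = 0.3473258020; exp(-qT) = 1.0000000000; exp(-rT) = 0.9208114379
Vega = S * exp(-qT) * phi(d1) * sqrt(T) = 46.1300 * 1.0000000000 * 0.3473258020 * 1.2247448714 = 19.623033

Answer: Vega = 19.623033


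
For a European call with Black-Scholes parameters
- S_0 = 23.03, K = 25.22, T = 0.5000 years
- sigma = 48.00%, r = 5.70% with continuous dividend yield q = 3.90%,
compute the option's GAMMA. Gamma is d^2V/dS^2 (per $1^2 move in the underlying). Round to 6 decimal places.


d1 = -0.0714166556; d2 = -0.4108279106
phi(d1) = 0.3979262062; exp(-qT) = 0.9806888952; exp(-rT) = 0.9719022941
Gamma = exp(-qT) * phi(d1) / (S * sigma * sqrt(T)) = 0.9806888952 * 0.3979262062 / (23.0300 * 0.4800 * 0.7071067812) = 0.049924

Answer: Gamma = 0.049924


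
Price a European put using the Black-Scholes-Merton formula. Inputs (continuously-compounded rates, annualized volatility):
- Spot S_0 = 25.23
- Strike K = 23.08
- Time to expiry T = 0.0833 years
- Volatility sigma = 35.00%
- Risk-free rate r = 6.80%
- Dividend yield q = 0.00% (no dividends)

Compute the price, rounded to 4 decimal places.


Answer: Price = 0.2275

Derivation:
d1 = (ln(S/K) + (r - q + 0.5*sigma^2) * T) / (sigma * sqrt(T)) = 0.98829650
d2 = d1 - sigma * sqrt(T) = 0.88728041
exp(-rT) = 0.99435161; exp(-qT) = 1.00000000
P = K * exp(-rT) * N(-d2) - S_0 * exp(-qT) * N(-d1)
N(-d1) = 0.16150373; N(-d2) = 0.18746397
P = 23.0800 * 0.99435161 * 0.18746397 - 25.2300 * 1.00000000 * 0.16150373 = 0.2275
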